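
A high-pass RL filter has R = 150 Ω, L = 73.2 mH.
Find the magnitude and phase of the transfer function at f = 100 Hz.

Step 1 — Angular frequency: ω = 2π·100 = 628.3 rad/s.
Step 2 — Transfer function: H(jω) = jωL/(R + jωL).
Step 3 — Numerator jωL = j·45.99; denominator R + jωL = 150 + j45.99.
Step 4 — H = 0.08594 + j0.2803.
Step 5 — Magnitude: |H| = 0.2931 (-10.7 dB); phase: φ = 73.0°.

|H| = 0.2931 (-10.7 dB), φ = 73.0°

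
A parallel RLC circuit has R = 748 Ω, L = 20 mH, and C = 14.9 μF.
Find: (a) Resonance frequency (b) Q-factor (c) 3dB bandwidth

Step 1 — Resonance: ω₀ = 1/√(LC) = 1/√(0.02·1.49e-05) = 1832 rad/s.
Step 2 — f₀ = ω₀/(2π) = 291.5 Hz.
Step 3 — Parallel Q: Q = R/(ω₀L) = 748/(1832·0.02) = 20.42.
Step 4 — Bandwidth: Δω = ω₀/Q = 89.72 rad/s; BW = Δω/(2π) = 14.28 Hz.

(a) f₀ = 291.5 Hz  (b) Q = 20.42  (c) BW = 14.28 Hz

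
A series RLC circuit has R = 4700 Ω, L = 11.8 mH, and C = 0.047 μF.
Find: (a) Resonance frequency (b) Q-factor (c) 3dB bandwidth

Step 1 — Resonance: ω₀ = 1/√(LC) = 1/√(0.0118·4.7e-08) = 4.246e+04 rad/s.
Step 2 — f₀ = ω₀/(2π) = 6758 Hz.
Step 3 — Series Q: Q = ω₀L/R = 4.246e+04·0.0118/4700 = 0.1066.
Step 4 — Bandwidth: Δω = ω₀/Q = 3.983e+05 rad/s; BW = Δω/(2π) = 6.339e+04 Hz.

(a) f₀ = 6758 Hz  (b) Q = 0.1066  (c) BW = 6.339e+04 Hz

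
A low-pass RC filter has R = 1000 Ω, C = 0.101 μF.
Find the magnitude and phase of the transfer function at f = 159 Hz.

Step 1 — Angular frequency: ω = 2π·159 = 999 rad/s.
Step 2 — Transfer function: H(jω) = 1/(1 + jωRC).
Step 3 — Denominator: 1 + jωRC = 1 + j·999·1000·1.01e-07 = 1 + j0.1009.
Step 4 — H = 0.9899 - j0.09988.
Step 5 — Magnitude: |H| = 0.9949 (-0.0 dB); phase: φ = -5.8°.

|H| = 0.9949 (-0.0 dB), φ = -5.8°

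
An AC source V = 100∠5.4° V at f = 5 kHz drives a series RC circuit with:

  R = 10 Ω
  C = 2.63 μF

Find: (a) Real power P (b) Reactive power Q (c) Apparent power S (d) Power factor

Step 1 — Angular frequency: ω = 2π·f = 2π·5000 = 3.142e+04 rad/s.
Step 2 — Component impedances:
  R: Z = R = 10 Ω
  C: Z = 1/(jωC) = -j/(ω·C) = 0 - j12.1 Ω
Step 3 — Series combination: Z_total = R + C = 10 - j12.1 Ω = 15.7∠-50.4° Ω.
Step 4 — Source phasor: V = 100∠5.4° V = 99.56 + j9.411 V.
Step 5 — Current: I = V / Z = 3.577 + j5.27 A = 6.37∠55.8° A.
Step 6 — Complex power: S = V·I* = 405.7 - j491 VA.
Step 7 — Real power: P = Re(S) = 405.7 W.
Step 8 — Reactive power: Q = Im(S) = -491 VAR.
Step 9 — Apparent power: |S| = 637 VA.
Step 10 — Power factor: PF = P/|S| = 0.637 (leading).

(a) P = 405.7 W  (b) Q = -491 VAR  (c) S = 637 VA  (d) PF = 0.637 (leading)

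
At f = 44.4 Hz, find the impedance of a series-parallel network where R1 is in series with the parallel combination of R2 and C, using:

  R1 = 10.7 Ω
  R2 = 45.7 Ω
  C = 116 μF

Step 1 — Angular frequency: ω = 2π·f = 2π·44.4 = 279 rad/s.
Step 2 — Component impedances:
  R1: Z = R = 10.7 Ω
  R2: Z = R = 45.7 Ω
  C: Z = 1/(jωC) = -j/(ω·C) = 0 - j30.9 Ω
Step 3 — Parallel branch: R2 || C = 1/(1/R2 + 1/C) = 14.34 - j21.21 Ω.
Step 4 — Series with R1: Z_total = R1 + (R2 || C) = 25.04 - j21.21 Ω = 32.81∠-40.3° Ω.

Z = 25.04 - j21.21 Ω = 32.81∠-40.3° Ω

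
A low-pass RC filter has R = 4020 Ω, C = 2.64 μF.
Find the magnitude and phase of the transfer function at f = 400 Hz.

Step 1 — Angular frequency: ω = 2π·400 = 2513 rad/s.
Step 2 — Transfer function: H(jω) = 1/(1 + jωRC).
Step 3 — Denominator: 1 + jωRC = 1 + j·2513·4020·2.64e-06 = 1 + j26.67.
Step 4 — H = 0.001404 - j0.03744.
Step 5 — Magnitude: |H| = 0.03746 (-28.5 dB); phase: φ = -87.9°.

|H| = 0.03746 (-28.5 dB), φ = -87.9°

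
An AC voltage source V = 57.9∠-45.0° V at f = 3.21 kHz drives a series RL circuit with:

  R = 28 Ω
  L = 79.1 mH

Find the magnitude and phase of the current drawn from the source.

Step 1 — Angular frequency: ω = 2π·f = 2π·3210 = 2.017e+04 rad/s.
Step 2 — Component impedances:
  R: Z = R = 28 Ω
  L: Z = jωL = j·2.017e+04·0.0791 = 0 + j1595 Ω
Step 3 — Series combination: Z_total = R + L = 28 + j1595 Ω = 1596∠89.0° Ω.
Step 4 — Source phasor: V = 57.9∠-45.0° V = 40.94 - j40.94 V.
Step 5 — Ohm's law: I = V / Z_total = (40.94 - j40.94) / (28 + j1595) = -0.0252 - j0.02611 A.
Step 6 — Convert to polar: |I| = 0.03629 A, ∠I = -134.0°.

I = 0.03629∠-134.0° A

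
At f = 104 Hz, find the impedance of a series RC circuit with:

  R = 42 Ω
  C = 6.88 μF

Step 1 — Angular frequency: ω = 2π·f = 2π·104 = 653.5 rad/s.
Step 2 — Component impedances:
  R: Z = R = 42 Ω
  C: Z = 1/(jωC) = -j/(ω·C) = 0 - j222.4 Ω
Step 3 — Series combination: Z_total = R + C = 42 - j222.4 Ω = 226.4∠-79.3° Ω.

Z = 42 - j222.4 Ω = 226.4∠-79.3° Ω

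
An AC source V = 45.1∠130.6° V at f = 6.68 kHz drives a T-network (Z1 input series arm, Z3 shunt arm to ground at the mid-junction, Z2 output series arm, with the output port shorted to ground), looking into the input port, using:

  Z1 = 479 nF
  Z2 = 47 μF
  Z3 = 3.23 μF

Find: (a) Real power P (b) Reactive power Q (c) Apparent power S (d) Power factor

Step 1 — Angular frequency: ω = 2π·f = 2π·6680 = 4.197e+04 rad/s.
Step 2 — Component impedances:
  Z1: Z = 1/(jωC) = -j/(ω·C) = 0 - j49.74 Ω
  Z2: Z = 1/(jωC) = -j/(ω·C) = 0 - j0.5069 Ω
  Z3: Z = 1/(jωC) = -j/(ω·C) = 0 - j7.376 Ω
Step 3 — With the output port shorted to ground, the output series arm Z2 runs from the junction to ground; the shunt arm Z3 also runs from the junction to ground. They appear in parallel: Z3 || Z2 = 0 - j0.4743 Ω.
Step 4 — Series with input arm Z1: Z_in = Z1 + (Z3 || Z2) = 0 - j50.21 Ω = 50.21∠-90.0° Ω.
Step 5 — Source phasor: V = 45.1∠130.6° V = -29.35 + j34.24 V.
Step 6 — Current: I = V / Z = -0.6819 - j0.5845 A = 0.8981∠-139.4° A.
Step 7 — Complex power: S = V·I* = 0 - j40.51 VA.
Step 8 — Real power: P = Re(S) = 0 W.
Step 9 — Reactive power: Q = Im(S) = -40.51 VAR.
Step 10 — Apparent power: |S| = 40.51 VA.
Step 11 — Power factor: PF = P/|S| = 0 (leading).

(a) P = 0 W  (b) Q = -40.51 VAR  (c) S = 40.51 VA  (d) PF = 0 (leading)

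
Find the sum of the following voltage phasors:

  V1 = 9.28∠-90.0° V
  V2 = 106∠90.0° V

Step 1 — Convert each phasor to rectangular form:
  V1 = 9.28·(cos(-90.0°) + j·sin(-90.0°)) = 0 - j9.28 V
  V2 = 106·(cos(90.0°) + j·sin(90.0°)) = 0 + j106 V
Step 2 — Sum components: V_total = 0 + j96.72 V.
Step 3 — Convert to polar: |V_total| = 96.72 V, ∠V_total = 90.0°.

V_total = 96.72∠90.0° V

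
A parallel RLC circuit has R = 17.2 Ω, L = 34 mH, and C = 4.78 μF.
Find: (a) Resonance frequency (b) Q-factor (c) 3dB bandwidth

Step 1 — Resonance: ω₀ = 1/√(LC) = 1/√(0.034·4.78e-06) = 2481 rad/s.
Step 2 — f₀ = ω₀/(2π) = 394.8 Hz.
Step 3 — Parallel Q: Q = R/(ω₀L) = 17.2/(2481·0.034) = 0.2039.
Step 4 — Bandwidth: Δω = ω₀/Q = 1.216e+04 rad/s; BW = Δω/(2π) = 1936 Hz.

(a) f₀ = 394.8 Hz  (b) Q = 0.2039  (c) BW = 1936 Hz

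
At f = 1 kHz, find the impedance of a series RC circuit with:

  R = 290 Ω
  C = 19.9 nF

Step 1 — Angular frequency: ω = 2π·f = 2π·1000 = 6283 rad/s.
Step 2 — Component impedances:
  R: Z = R = 290 Ω
  C: Z = 1/(jωC) = -j/(ω·C) = 0 - j7998 Ω
Step 3 — Series combination: Z_total = R + C = 290 - j7998 Ω = 8003∠-87.9° Ω.

Z = 290 - j7998 Ω = 8003∠-87.9° Ω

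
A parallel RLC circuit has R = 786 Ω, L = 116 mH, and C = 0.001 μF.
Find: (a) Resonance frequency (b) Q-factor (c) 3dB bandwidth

Step 1 — Resonance: ω₀ = 1/√(LC) = 1/√(0.116·1e-09) = 9.285e+04 rad/s.
Step 2 — f₀ = ω₀/(2π) = 1.478e+04 Hz.
Step 3 — Parallel Q: Q = R/(ω₀L) = 786/(9.285e+04·0.116) = 0.07298.
Step 4 — Bandwidth: Δω = ω₀/Q = 1.272e+06 rad/s; BW = Δω/(2π) = 2.025e+05 Hz.

(a) f₀ = 1.478e+04 Hz  (b) Q = 0.07298  (c) BW = 2.025e+05 Hz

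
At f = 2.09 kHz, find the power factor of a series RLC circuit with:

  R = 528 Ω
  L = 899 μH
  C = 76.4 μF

Step 1 — Angular frequency: ω = 2π·f = 2π·2090 = 1.313e+04 rad/s.
Step 2 — Component impedances:
  R: Z = R = 528 Ω
  L: Z = jωL = j·1.313e+04·0.000899 = 0 + j11.81 Ω
  C: Z = 1/(jωC) = -j/(ω·C) = 0 - j0.9967 Ω
Step 3 — Series combination: Z_total = R + L + C = 528 + j10.81 Ω = 528.1∠1.2° Ω.
Step 4 — Power factor: PF = cos(φ) = Re(Z)/|Z| = 528/528.1 = 0.9998.
Step 5 — Type: Im(Z) = 10.81 ⇒ lagging (phase φ = 1.2°).

PF = 0.9998 (lagging, φ = 1.2°)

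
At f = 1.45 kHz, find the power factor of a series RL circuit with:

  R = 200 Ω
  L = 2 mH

Step 1 — Angular frequency: ω = 2π·f = 2π·1450 = 9111 rad/s.
Step 2 — Component impedances:
  R: Z = R = 200 Ω
  L: Z = jωL = j·9111·0.002 = 0 + j18.22 Ω
Step 3 — Series combination: Z_total = R + L = 200 + j18.22 Ω = 200.8∠5.2° Ω.
Step 4 — Power factor: PF = cos(φ) = Re(Z)/|Z| = 200/200.83 = 0.9959.
Step 5 — Type: Im(Z) = 18.22 ⇒ lagging (phase φ = 5.2°).

PF = 0.9959 (lagging, φ = 5.2°)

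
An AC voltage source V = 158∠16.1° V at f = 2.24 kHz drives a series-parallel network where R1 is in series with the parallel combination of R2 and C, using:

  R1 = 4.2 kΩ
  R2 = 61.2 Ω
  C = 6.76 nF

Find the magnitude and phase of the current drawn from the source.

Step 1 — Angular frequency: ω = 2π·f = 2π·2240 = 1.407e+04 rad/s.
Step 2 — Component impedances:
  R1: Z = R = 4200 Ω
  R2: Z = R = 61.2 Ω
  C: Z = 1/(jωC) = -j/(ω·C) = 0 - j1.051e+04 Ω
Step 3 — Parallel branch: R2 || C = 1/(1/R2 + 1/C) = 61.2 - j0.3563 Ω.
Step 4 — Series with R1: Z_total = R1 + (R2 || C) = 4261 - j0.3563 Ω = 4261∠-0.0° Ω.
Step 5 — Source phasor: V = 158∠16.1° V = 151.8 + j43.82 V.
Step 6 — Ohm's law: I = V / Z_total = (151.8 + j43.82) / (4261 - j0.3563) = 0.03562 + j0.01029 A.
Step 7 — Convert to polar: |I| = 0.03708 A, ∠I = 16.1°.

I = 0.03708∠16.1° A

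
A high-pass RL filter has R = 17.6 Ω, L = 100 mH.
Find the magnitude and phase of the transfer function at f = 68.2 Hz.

Step 1 — Angular frequency: ω = 2π·68.2 = 428.5 rad/s.
Step 2 — Transfer function: H(jω) = jωL/(R + jωL).
Step 3 — Numerator jωL = j·42.85; denominator R + jωL = 17.6 + j42.85.
Step 4 — H = 0.8557 + j0.3514.
Step 5 — Magnitude: |H| = 0.925 (-0.7 dB); phase: φ = 22.3°.

|H| = 0.925 (-0.7 dB), φ = 22.3°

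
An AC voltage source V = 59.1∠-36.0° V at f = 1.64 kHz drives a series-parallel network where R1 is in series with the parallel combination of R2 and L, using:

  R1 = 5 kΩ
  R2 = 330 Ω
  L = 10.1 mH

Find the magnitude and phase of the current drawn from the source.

Step 1 — Angular frequency: ω = 2π·f = 2π·1640 = 1.03e+04 rad/s.
Step 2 — Component impedances:
  R1: Z = R = 5000 Ω
  R2: Z = R = 330 Ω
  L: Z = jωL = j·1.03e+04·0.0101 = 0 + j104.1 Ω
Step 3 — Parallel branch: R2 || L = 1/(1/R2 + 1/L) = 29.85 + j94.66 Ω.
Step 4 — Series with R1: Z_total = R1 + (R2 || L) = 5030 + j94.66 Ω = 5031∠1.1° Ω.
Step 5 — Source phasor: V = 59.1∠-36.0° V = 47.81 - j34.74 V.
Step 6 — Ohm's law: I = V / Z_total = (47.81 - j34.74) / (5030 + j94.66) = 0.009373 - j0.007083 A.
Step 7 — Convert to polar: |I| = 0.01175 A, ∠I = -37.1°.

I = 0.01175∠-37.1° A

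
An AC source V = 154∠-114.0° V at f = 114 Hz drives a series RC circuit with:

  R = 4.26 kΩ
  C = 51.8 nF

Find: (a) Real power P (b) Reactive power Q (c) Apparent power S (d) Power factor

Step 1 — Angular frequency: ω = 2π·f = 2π·114 = 716.3 rad/s.
Step 2 — Component impedances:
  R: Z = R = 4260 Ω
  C: Z = 1/(jωC) = -j/(ω·C) = 0 - j2.695e+04 Ω
Step 3 — Series combination: Z_total = R + C = 4260 - j2.695e+04 Ω = 2.729e+04∠-81.0° Ω.
Step 4 — Source phasor: V = 154∠-114.0° V = -62.64 - j140.7 V.
Step 5 — Current: I = V / Z = 0.004734 - j0.003072 A = 0.005644∠-33.0° A.
Step 6 — Complex power: S = V·I* = 0.1357 - j0.8585 VA.
Step 7 — Real power: P = Re(S) = 0.1357 W.
Step 8 — Reactive power: Q = Im(S) = -0.8585 VAR.
Step 9 — Apparent power: |S| = 0.8692 VA.
Step 10 — Power factor: PF = P/|S| = 0.1561 (leading).

(a) P = 0.1357 W  (b) Q = -0.8585 VAR  (c) S = 0.8692 VA  (d) PF = 0.1561 (leading)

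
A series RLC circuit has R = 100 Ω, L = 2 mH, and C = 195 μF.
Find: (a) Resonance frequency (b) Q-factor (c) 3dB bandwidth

Step 1 — Resonance: ω₀ = 1/√(LC) = 1/√(0.002·0.000195) = 1601 rad/s.
Step 2 — f₀ = ω₀/(2π) = 254.9 Hz.
Step 3 — Series Q: Q = ω₀L/R = 1601·0.002/100 = 0.03203.
Step 4 — Bandwidth: Δω = ω₀/Q = 5e+04 rad/s; BW = Δω/(2π) = 7958 Hz.

(a) f₀ = 254.9 Hz  (b) Q = 0.03203  (c) BW = 7958 Hz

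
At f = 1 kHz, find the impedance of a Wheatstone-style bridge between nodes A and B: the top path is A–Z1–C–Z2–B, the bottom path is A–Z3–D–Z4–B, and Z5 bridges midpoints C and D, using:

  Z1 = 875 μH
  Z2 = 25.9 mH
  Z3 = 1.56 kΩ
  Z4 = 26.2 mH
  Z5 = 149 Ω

Step 1 — Angular frequency: ω = 2π·f = 2π·1000 = 6283 rad/s.
Step 2 — Component impedances:
  Z1: Z = jωL = j·6283·0.000875 = 0 + j5.498 Ω
  Z2: Z = jωL = j·6283·0.0259 = 0 + j162.7 Ω
  Z3: Z = R = 1560 Ω
  Z4: Z = jωL = j·6283·0.0262 = 0 + j164.6 Ω
  Z5: Z = R = 149 Ω
Step 3 — Bridge requires nodal analysis (the Z5 bridge couples midpoints C and D, so the two paths cannot be reduced to a simple series/parallel combination). Setting node B to ground and injecting 1 A at node A, the 3-node admittance system at A, C, D solves to V_A = Z_AB = 28.84 + j98.84 Ω = 103∠73.7° Ω.

Z = 28.84 + j98.84 Ω = 103∠73.7° Ω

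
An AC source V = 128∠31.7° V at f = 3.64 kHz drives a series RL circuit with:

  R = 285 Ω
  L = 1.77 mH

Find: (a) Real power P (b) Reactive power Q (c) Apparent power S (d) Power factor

Step 1 — Angular frequency: ω = 2π·f = 2π·3640 = 2.287e+04 rad/s.
Step 2 — Component impedances:
  R: Z = R = 285 Ω
  L: Z = jωL = j·2.287e+04·0.00177 = 0 + j40.48 Ω
Step 3 — Series combination: Z_total = R + L = 285 + j40.48 Ω = 287.9∠8.1° Ω.
Step 4 — Source phasor: V = 128∠31.7° V = 108.9 + j67.26 V.
Step 5 — Current: I = V / Z = 0.4074 + j0.1781 A = 0.4447∠23.6° A.
Step 6 — Complex power: S = V·I* = 56.35 + j8.004 VA.
Step 7 — Real power: P = Re(S) = 56.35 W.
Step 8 — Reactive power: Q = Im(S) = 8.004 VAR.
Step 9 — Apparent power: |S| = 56.92 VA.
Step 10 — Power factor: PF = P/|S| = 0.9901 (lagging).

(a) P = 56.35 W  (b) Q = 8.004 VAR  (c) S = 56.92 VA  (d) PF = 0.9901 (lagging)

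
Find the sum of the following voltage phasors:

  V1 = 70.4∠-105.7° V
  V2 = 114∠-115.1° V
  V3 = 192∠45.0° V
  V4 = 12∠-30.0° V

Step 1 — Convert each phasor to rectangular form:
  V1 = 70.4·(cos(-105.7°) + j·sin(-105.7°)) = -19.05 - j67.77 V
  V2 = 114·(cos(-115.1°) + j·sin(-115.1°)) = -48.36 - j103.2 V
  V3 = 192·(cos(45.0°) + j·sin(45.0°)) = 135.8 + j135.8 V
  V4 = 12·(cos(-30.0°) + j·sin(-30.0°)) = 10.39 - j6 V
Step 2 — Sum components: V_total = 78.75 - j41.24 V.
Step 3 — Convert to polar: |V_total| = 88.89 V, ∠V_total = -27.6°.

V_total = 88.89∠-27.6° V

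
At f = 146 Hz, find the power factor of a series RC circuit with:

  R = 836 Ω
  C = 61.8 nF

Step 1 — Angular frequency: ω = 2π·f = 2π·146 = 917.3 rad/s.
Step 2 — Component impedances:
  R: Z = R = 836 Ω
  C: Z = 1/(jωC) = -j/(ω·C) = 0 - j1.764e+04 Ω
Step 3 — Series combination: Z_total = R + C = 836 - j1.764e+04 Ω = 1.766e+04∠-87.3° Ω.
Step 4 — Power factor: PF = cos(φ) = Re(Z)/|Z| = 836/1.766e+04 = 0.04734.
Step 5 — Type: Im(Z) = -1.764e+04 ⇒ leading (phase φ = -87.3°).

PF = 0.04734 (leading, φ = -87.3°)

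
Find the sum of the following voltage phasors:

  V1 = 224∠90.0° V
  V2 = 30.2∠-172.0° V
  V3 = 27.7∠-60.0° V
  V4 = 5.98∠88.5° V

Step 1 — Convert each phasor to rectangular form:
  V1 = 224·(cos(90.0°) + j·sin(90.0°)) = 0 + j224 V
  V2 = 30.2·(cos(-172.0°) + j·sin(-172.0°)) = -29.91 - j4.203 V
  V3 = 27.7·(cos(-60.0°) + j·sin(-60.0°)) = 13.85 - j23.99 V
  V4 = 5.98·(cos(88.5°) + j·sin(88.5°)) = 0.1565 + j5.978 V
Step 2 — Sum components: V_total = -15.9 + j201.8 V.
Step 3 — Convert to polar: |V_total| = 202.4 V, ∠V_total = 94.5°.

V_total = 202.4∠94.5° V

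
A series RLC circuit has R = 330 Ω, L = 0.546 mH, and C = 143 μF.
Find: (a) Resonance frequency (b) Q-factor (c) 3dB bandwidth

Step 1 — Resonance: ω₀ = 1/√(LC) = 1/√(0.000546·0.000143) = 3579 rad/s.
Step 2 — f₀ = ω₀/(2π) = 569.6 Hz.
Step 3 — Series Q: Q = ω₀L/R = 3579·0.000546/330 = 0.005921.
Step 4 — Bandwidth: Δω = ω₀/Q = 6.044e+05 rad/s; BW = Δω/(2π) = 9.619e+04 Hz.

(a) f₀ = 569.6 Hz  (b) Q = 0.005921  (c) BW = 9.619e+04 Hz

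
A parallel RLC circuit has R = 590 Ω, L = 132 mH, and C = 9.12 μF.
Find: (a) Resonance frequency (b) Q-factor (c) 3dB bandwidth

Step 1 — Resonance: ω₀ = 1/√(LC) = 1/√(0.132·9.12e-06) = 911.4 rad/s.
Step 2 — f₀ = ω₀/(2π) = 145.1 Hz.
Step 3 — Parallel Q: Q = R/(ω₀L) = 590/(911.4·0.132) = 4.904.
Step 4 — Bandwidth: Δω = ω₀/Q = 185.8 rad/s; BW = Δω/(2π) = 29.58 Hz.

(a) f₀ = 145.1 Hz  (b) Q = 4.904  (c) BW = 29.58 Hz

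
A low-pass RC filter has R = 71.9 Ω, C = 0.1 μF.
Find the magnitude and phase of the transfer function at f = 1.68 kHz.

Step 1 — Angular frequency: ω = 2π·1680 = 1.056e+04 rad/s.
Step 2 — Transfer function: H(jω) = 1/(1 + jωRC).
Step 3 — Denominator: 1 + jωRC = 1 + j·1.056e+04·71.9·1e-07 = 1 + j0.0759.
Step 4 — H = 0.9943 - j0.07546.
Step 5 — Magnitude: |H| = 0.9971 (-0.0 dB); phase: φ = -4.3°.

|H| = 0.9971 (-0.0 dB), φ = -4.3°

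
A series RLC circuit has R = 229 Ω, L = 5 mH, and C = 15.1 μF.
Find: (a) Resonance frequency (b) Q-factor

Step 1 — Resonance condition Im(Z)=0 gives ω₀ = 1/√(LC).
Step 2 — ω₀ = 1/√(0.005·1.51e-05) = 3639 rad/s.
Step 3 — f₀ = ω₀/(2π) = 579.2 Hz.
Step 4 — Series Q: Q = ω₀L/R = 3639·0.005/229 = 0.07946.

(a) f₀ = 579.2 Hz  (b) Q = 0.07946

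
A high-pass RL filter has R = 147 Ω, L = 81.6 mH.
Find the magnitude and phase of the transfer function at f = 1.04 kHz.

Step 1 — Angular frequency: ω = 2π·1040 = 6535 rad/s.
Step 2 — Transfer function: H(jω) = jωL/(R + jωL).
Step 3 — Numerator jωL = j·533.2; denominator R + jωL = 147 + j533.2.
Step 4 — H = 0.9294 + j0.2562.
Step 5 — Magnitude: |H| = 0.964 (-0.3 dB); phase: φ = 15.4°.

|H| = 0.964 (-0.3 dB), φ = 15.4°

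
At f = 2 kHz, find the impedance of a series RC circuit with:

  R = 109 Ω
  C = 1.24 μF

Step 1 — Angular frequency: ω = 2π·f = 2π·2000 = 1.257e+04 rad/s.
Step 2 — Component impedances:
  R: Z = R = 109 Ω
  C: Z = 1/(jωC) = -j/(ω·C) = 0 - j64.18 Ω
Step 3 — Series combination: Z_total = R + C = 109 - j64.18 Ω = 126.5∠-30.5° Ω.

Z = 109 - j64.18 Ω = 126.5∠-30.5° Ω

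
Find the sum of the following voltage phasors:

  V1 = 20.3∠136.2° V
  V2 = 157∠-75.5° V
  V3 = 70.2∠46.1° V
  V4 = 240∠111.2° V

Step 1 — Convert each phasor to rectangular form:
  V1 = 20.3·(cos(136.2°) + j·sin(136.2°)) = -14.65 + j14.05 V
  V2 = 157·(cos(-75.5°) + j·sin(-75.5°)) = 39.31 - j152 V
  V3 = 70.2·(cos(46.1°) + j·sin(46.1°)) = 48.68 + j50.58 V
  V4 = 240·(cos(111.2°) + j·sin(111.2°)) = -86.79 + j223.8 V
Step 2 — Sum components: V_total = -13.46 + j136.4 V.
Step 3 — Convert to polar: |V_total| = 137.1 V, ∠V_total = 95.6°.

V_total = 137.1∠95.6° V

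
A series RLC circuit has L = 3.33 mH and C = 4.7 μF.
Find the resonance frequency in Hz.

Step 1 — Resonance condition Im(Z)=0 gives ω₀ = 1/√(LC).
Step 2 — ω₀ = 1/√(0.00333·4.7e-06) = 7993 rad/s.
Step 3 — f₀ = ω₀/(2π) = 1272 Hz.

f₀ = 1272 Hz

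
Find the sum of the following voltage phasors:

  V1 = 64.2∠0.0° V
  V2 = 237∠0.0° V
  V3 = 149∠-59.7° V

Step 1 — Convert each phasor to rectangular form:
  V1 = 64.2·(cos(0.0°) + j·sin(0.0°)) = 64.2 V
  V2 = 237·(cos(0.0°) + j·sin(0.0°)) = 237 V
  V3 = 149·(cos(-59.7°) + j·sin(-59.7°)) = 75.17 - j128.6 V
Step 2 — Sum components: V_total = 376.4 - j128.6 V.
Step 3 — Convert to polar: |V_total| = 397.8 V, ∠V_total = -18.9°.

V_total = 397.8∠-18.9° V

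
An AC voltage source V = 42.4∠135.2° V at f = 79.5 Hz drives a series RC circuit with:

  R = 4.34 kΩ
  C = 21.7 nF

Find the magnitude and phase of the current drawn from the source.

Step 1 — Angular frequency: ω = 2π·f = 2π·79.5 = 499.5 rad/s.
Step 2 — Component impedances:
  R: Z = R = 4340 Ω
  C: Z = 1/(jωC) = -j/(ω·C) = 0 - j9.226e+04 Ω
Step 3 — Series combination: Z_total = R + C = 4340 - j9.226e+04 Ω = 9.236e+04∠-87.3° Ω.
Step 4 — Source phasor: V = 42.4∠135.2° V = -30.09 + j29.88 V.
Step 5 — Ohm's law: I = V / Z_total = (-30.09 + j29.88) / (4340 - j9.226e+04) = -0.0003384 - j0.0003102 A.
Step 6 — Convert to polar: |I| = 0.0004591 A, ∠I = -137.5°.

I = 0.0004591∠-137.5° A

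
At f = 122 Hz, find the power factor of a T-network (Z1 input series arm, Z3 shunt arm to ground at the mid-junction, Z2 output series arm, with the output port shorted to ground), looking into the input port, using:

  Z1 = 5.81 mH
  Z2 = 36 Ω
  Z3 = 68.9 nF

Step 1 — Angular frequency: ω = 2π·f = 2π·122 = 766.5 rad/s.
Step 2 — Component impedances:
  Z1: Z = jωL = j·766.5·0.00581 = 0 + j4.454 Ω
  Z2: Z = R = 36 Ω
  Z3: Z = 1/(jωC) = -j/(ω·C) = 0 - j1.893e+04 Ω
Step 3 — With the output port shorted to ground, the output series arm Z2 runs from the junction to ground; the shunt arm Z3 also runs from the junction to ground. They appear in parallel: Z3 || Z2 = 36 - j0.06845 Ω.
Step 4 — Series with input arm Z1: Z_in = Z1 + (Z3 || Z2) = 36 + j4.385 Ω = 36.27∠6.9° Ω.
Step 5 — Power factor: PF = cos(φ) = Re(Z)/|Z| = 36/36.266 = 0.9927.
Step 6 — Type: Im(Z) = 4.385 ⇒ lagging (phase φ = 6.9°).

PF = 0.9927 (lagging, φ = 6.9°)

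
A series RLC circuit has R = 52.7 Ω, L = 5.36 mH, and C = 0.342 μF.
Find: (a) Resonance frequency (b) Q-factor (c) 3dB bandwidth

Step 1 — Resonance condition Im(Z)=0 gives ω₀ = 1/√(LC).
Step 2 — ω₀ = 1/√(0.00536·3.42e-07) = 2.336e+04 rad/s.
Step 3 — f₀ = ω₀/(2π) = 3717 Hz.
Step 4 — Series Q: Q = ω₀L/R = 2.336e+04·0.00536/52.7 = 2.376.
Step 5 — 3dB bandwidth: Δω = ω₀/Q = 9832 rad/s; BW = Δω/(2π) = 1565 Hz.

(a) f₀ = 3717 Hz  (b) Q = 2.376  (c) BW = 1565 Hz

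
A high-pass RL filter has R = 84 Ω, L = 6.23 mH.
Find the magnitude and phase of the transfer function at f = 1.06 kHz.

Step 1 — Angular frequency: ω = 2π·1060 = 6660 rad/s.
Step 2 — Transfer function: H(jω) = jωL/(R + jωL).
Step 3 — Numerator jωL = j·41.49; denominator R + jωL = 84 + j41.49.
Step 4 — H = 0.1961 + j0.3971.
Step 5 — Magnitude: |H| = 0.4429 (-7.1 dB); phase: φ = 63.7°.

|H| = 0.4429 (-7.1 dB), φ = 63.7°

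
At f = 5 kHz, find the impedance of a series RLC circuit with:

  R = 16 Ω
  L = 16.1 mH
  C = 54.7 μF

Step 1 — Angular frequency: ω = 2π·f = 2π·5000 = 3.142e+04 rad/s.
Step 2 — Component impedances:
  R: Z = R = 16 Ω
  L: Z = jωL = j·3.142e+04·0.0161 = 0 + j505.8 Ω
  C: Z = 1/(jωC) = -j/(ω·C) = 0 - j0.5819 Ω
Step 3 — Series combination: Z_total = R + L + C = 16 + j505.2 Ω = 505.5∠88.2° Ω.

Z = 16 + j505.2 Ω = 505.5∠88.2° Ω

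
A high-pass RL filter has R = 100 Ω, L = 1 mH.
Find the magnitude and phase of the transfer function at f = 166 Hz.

Step 1 — Angular frequency: ω = 2π·166 = 1043 rad/s.
Step 2 — Transfer function: H(jω) = jωL/(R + jωL).
Step 3 — Numerator jωL = j·1.043; denominator R + jωL = 100 + j1.043.
Step 4 — H = 0.0001088 + j0.01043.
Step 5 — Magnitude: |H| = 0.01043 (-39.6 dB); phase: φ = 89.4°.

|H| = 0.01043 (-39.6 dB), φ = 89.4°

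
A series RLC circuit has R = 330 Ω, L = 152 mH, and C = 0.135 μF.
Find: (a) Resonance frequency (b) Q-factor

Step 1 — Resonance condition Im(Z)=0 gives ω₀ = 1/√(LC).
Step 2 — ω₀ = 1/√(0.152·1.35e-07) = 6981 rad/s.
Step 3 — f₀ = ω₀/(2π) = 1111 Hz.
Step 4 — Series Q: Q = ω₀L/R = 6981·0.152/330 = 3.215.

(a) f₀ = 1111 Hz  (b) Q = 3.215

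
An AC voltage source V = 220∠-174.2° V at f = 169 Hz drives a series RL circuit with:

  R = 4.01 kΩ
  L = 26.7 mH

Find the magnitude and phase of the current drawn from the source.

Step 1 — Angular frequency: ω = 2π·f = 2π·169 = 1062 rad/s.
Step 2 — Component impedances:
  R: Z = R = 4010 Ω
  L: Z = jωL = j·1062·0.0267 = 0 + j28.35 Ω
Step 3 — Series combination: Z_total = R + L = 4010 + j28.35 Ω = 4010∠0.4° Ω.
Step 4 — Source phasor: V = 220∠-174.2° V = -218.9 - j22.23 V.
Step 5 — Ohm's law: I = V / Z_total = (-218.9 - j22.23) / (4010 + j28.35) = -0.05462 - j0.005158 A.
Step 6 — Convert to polar: |I| = 0.05486 A, ∠I = -174.6°.

I = 0.05486∠-174.6° A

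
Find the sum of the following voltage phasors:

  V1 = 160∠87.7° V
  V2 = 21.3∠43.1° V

Step 1 — Convert each phasor to rectangular form:
  V1 = 160·(cos(87.7°) + j·sin(87.7°)) = 6.421 + j159.9 V
  V2 = 21.3·(cos(43.1°) + j·sin(43.1°)) = 15.55 + j14.55 V
Step 2 — Sum components: V_total = 21.97 + j174.4 V.
Step 3 — Convert to polar: |V_total| = 175.8 V, ∠V_total = 82.8°.

V_total = 175.8∠82.8° V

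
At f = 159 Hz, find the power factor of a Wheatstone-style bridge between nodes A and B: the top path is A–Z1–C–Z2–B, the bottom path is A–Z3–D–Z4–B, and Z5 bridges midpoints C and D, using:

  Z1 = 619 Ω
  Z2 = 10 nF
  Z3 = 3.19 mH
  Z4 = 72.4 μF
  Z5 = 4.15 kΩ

Step 1 — Angular frequency: ω = 2π·f = 2π·159 = 999 rad/s.
Step 2 — Component impedances:
  Z1: Z = R = 619 Ω
  Z2: Z = 1/(jωC) = -j/(ω·C) = 0 - j1.001e+05 Ω
  Z3: Z = jωL = j·999·0.00319 = 0 + j3.187 Ω
  Z4: Z = 1/(jωC) = -j/(ω·C) = 0 - j13.83 Ω
  Z5: Z = R = 4150 Ω
Step 3 — Bridge requires nodal analysis (the Z5 bridge couples midpoints C and D, so the two paths cannot be reduced to a simple series/parallel combination). Setting node B to ground and injecting 1 A at node A, the 3-node admittance system at A, C, D solves to V_A = Z_AB = 0.002136 - j10.64 Ω = 10.64∠-90.0° Ω.
Step 4 — Power factor: PF = cos(φ) = Re(Z)/|Z| = 0.002136/10.64 = 0.0002008.
Step 5 — Type: Im(Z) = -10.64 ⇒ leading (phase φ = -90.0°).

PF = 0.0002008 (leading, φ = -90.0°)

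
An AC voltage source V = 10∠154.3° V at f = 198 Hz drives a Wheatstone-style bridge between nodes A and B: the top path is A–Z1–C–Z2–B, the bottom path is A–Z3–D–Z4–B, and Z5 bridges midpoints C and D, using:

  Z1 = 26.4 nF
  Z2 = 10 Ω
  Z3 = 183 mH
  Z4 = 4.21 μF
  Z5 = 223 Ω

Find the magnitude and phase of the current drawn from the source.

Step 1 — Angular frequency: ω = 2π·f = 2π·198 = 1244 rad/s.
Step 2 — Component impedances:
  Z1: Z = 1/(jωC) = -j/(ω·C) = 0 - j3.045e+04 Ω
  Z2: Z = R = 10 Ω
  Z3: Z = jωL = j·1244·0.183 = 0 + j227.7 Ω
  Z4: Z = 1/(jωC) = -j/(ω·C) = 0 - j190.9 Ω
  Z5: Z = R = 223 Ω
Step 3 — Bridge requires nodal analysis (the Z5 bridge couples midpoints C and D, so the two paths cannot be reduced to a simple series/parallel combination). Setting node B to ground and injecting 1 A at node A, the 3-node admittance system at A, C, D solves to V_A = Z_AB = 94.3 + j113.6 Ω = 147.7∠50.3° Ω.
Step 4 — Source phasor: V = 10∠154.3° V = -9.011 + j4.337 V.
Step 5 — Ohm's law: I = V / Z_total = (-9.011 + j4.337) / (94.3 + j113.6) = -0.01637 + j0.06571 A.
Step 6 — Convert to polar: |I| = 0.06772 A, ∠I = 104.0°.

I = 0.06772∠104.0° A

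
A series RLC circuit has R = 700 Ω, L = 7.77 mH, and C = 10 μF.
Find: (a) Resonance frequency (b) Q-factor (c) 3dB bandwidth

Step 1 — Resonance: ω₀ = 1/√(LC) = 1/√(0.00777·1e-05) = 3587 rad/s.
Step 2 — f₀ = ω₀/(2π) = 571 Hz.
Step 3 — Series Q: Q = ω₀L/R = 3587·0.00777/700 = 0.03982.
Step 4 — Bandwidth: Δω = ω₀/Q = 9.009e+04 rad/s; BW = Δω/(2π) = 1.434e+04 Hz.

(a) f₀ = 571 Hz  (b) Q = 0.03982  (c) BW = 1.434e+04 Hz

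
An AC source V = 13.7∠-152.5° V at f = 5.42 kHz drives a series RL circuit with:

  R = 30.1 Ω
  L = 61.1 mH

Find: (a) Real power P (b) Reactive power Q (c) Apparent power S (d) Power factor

Step 1 — Angular frequency: ω = 2π·f = 2π·5420 = 3.405e+04 rad/s.
Step 2 — Component impedances:
  R: Z = R = 30.1 Ω
  L: Z = jωL = j·3.405e+04·0.0611 = 0 + j2081 Ω
Step 3 — Series combination: Z_total = R + L = 30.1 + j2081 Ω = 2081∠89.2° Ω.
Step 4 — Source phasor: V = 13.7∠-152.5° V = -12.15 - j6.326 V.
Step 5 — Current: I = V / Z = -0.003124 + j0.005795 A = 0.006583∠118.3° A.
Step 6 — Complex power: S = V·I* = 0.001305 + j0.09018 VA.
Step 7 — Real power: P = Re(S) = 0.001305 W.
Step 8 — Reactive power: Q = Im(S) = 0.09018 VAR.
Step 9 — Apparent power: |S| = 0.09019 VA.
Step 10 — Power factor: PF = P/|S| = 0.01446 (lagging).

(a) P = 0.001305 W  (b) Q = 0.09018 VAR  (c) S = 0.09019 VA  (d) PF = 0.01446 (lagging)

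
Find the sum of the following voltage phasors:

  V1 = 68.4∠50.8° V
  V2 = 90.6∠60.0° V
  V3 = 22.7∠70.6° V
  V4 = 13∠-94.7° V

Step 1 — Convert each phasor to rectangular form:
  V1 = 68.4·(cos(50.8°) + j·sin(50.8°)) = 43.23 + j53.01 V
  V2 = 90.6·(cos(60.0°) + j·sin(60.0°)) = 45.3 + j78.46 V
  V3 = 22.7·(cos(70.6°) + j·sin(70.6°)) = 7.54 + j21.41 V
  V4 = 13·(cos(-94.7°) + j·sin(-94.7°)) = -1.065 - j12.96 V
Step 2 — Sum components: V_total = 95.01 + j139.9 V.
Step 3 — Convert to polar: |V_total| = 169.1 V, ∠V_total = 55.8°.

V_total = 169.1∠55.8° V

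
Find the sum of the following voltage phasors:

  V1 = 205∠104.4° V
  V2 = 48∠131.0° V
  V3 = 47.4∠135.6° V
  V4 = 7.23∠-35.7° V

Step 1 — Convert each phasor to rectangular form:
  V1 = 205·(cos(104.4°) + j·sin(104.4°)) = -50.98 + j198.6 V
  V2 = 48·(cos(131.0°) + j·sin(131.0°)) = -31.49 + j36.23 V
  V3 = 47.4·(cos(135.6°) + j·sin(135.6°)) = -33.87 + j33.16 V
  V4 = 7.23·(cos(-35.7°) + j·sin(-35.7°)) = 5.871 - j4.219 V
Step 2 — Sum components: V_total = -110.5 + j263.7 V.
Step 3 — Convert to polar: |V_total| = 285.9 V, ∠V_total = 112.7°.

V_total = 285.9∠112.7° V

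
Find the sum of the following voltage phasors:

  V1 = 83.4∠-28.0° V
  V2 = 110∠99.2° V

Step 1 — Convert each phasor to rectangular form:
  V1 = 83.4·(cos(-28.0°) + j·sin(-28.0°)) = 73.64 - j39.15 V
  V2 = 110·(cos(99.2°) + j·sin(99.2°)) = -17.59 + j108.6 V
Step 2 — Sum components: V_total = 56.05 + j69.43 V.
Step 3 — Convert to polar: |V_total| = 89.23 V, ∠V_total = 51.1°.

V_total = 89.23∠51.1° V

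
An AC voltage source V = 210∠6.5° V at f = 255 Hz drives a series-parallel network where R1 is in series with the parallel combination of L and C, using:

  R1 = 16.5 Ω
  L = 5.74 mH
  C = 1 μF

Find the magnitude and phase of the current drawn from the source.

Step 1 — Angular frequency: ω = 2π·f = 2π·255 = 1602 rad/s.
Step 2 — Component impedances:
  R1: Z = R = 16.5 Ω
  L: Z = jωL = j·1602·0.00574 = 0 + j9.197 Ω
  C: Z = 1/(jωC) = -j/(ω·C) = 0 - j624.1 Ω
Step 3 — Parallel branch: L || C = 1/(1/L + 1/C) = 0 + j9.334 Ω.
Step 4 — Series with R1: Z_total = R1 + (L || C) = 16.5 + j9.334 Ω = 18.96∠29.5° Ω.
Step 5 — Source phasor: V = 210∠6.5° V = 208.7 + j23.77 V.
Step 6 — Ohm's law: I = V / Z_total = (208.7 + j23.77) / (16.5 + j9.334) = 10.2 - j4.328 A.
Step 7 — Convert to polar: |I| = 11.08 A, ∠I = -23.0°.

I = 11.08∠-23.0° A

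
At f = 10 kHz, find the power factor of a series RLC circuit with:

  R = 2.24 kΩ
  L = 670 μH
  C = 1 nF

Step 1 — Angular frequency: ω = 2π·f = 2π·1e+04 = 6.283e+04 rad/s.
Step 2 — Component impedances:
  R: Z = R = 2240 Ω
  L: Z = jωL = j·6.283e+04·0.00067 = 0 + j42.1 Ω
  C: Z = 1/(jωC) = -j/(ω·C) = 0 - j1.592e+04 Ω
Step 3 — Series combination: Z_total = R + L + C = 2240 - j1.587e+04 Ω = 1.603e+04∠-82.0° Ω.
Step 4 — Power factor: PF = cos(φ) = Re(Z)/|Z| = 2240/1.603e+04 = 0.1397.
Step 5 — Type: Im(Z) = -1.587e+04 ⇒ leading (phase φ = -82.0°).

PF = 0.1397 (leading, φ = -82.0°)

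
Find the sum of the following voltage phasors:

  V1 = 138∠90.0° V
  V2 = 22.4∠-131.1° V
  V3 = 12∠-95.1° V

Step 1 — Convert each phasor to rectangular form:
  V1 = 138·(cos(90.0°) + j·sin(90.0°)) = 0 + j138 V
  V2 = 22.4·(cos(-131.1°) + j·sin(-131.1°)) = -14.73 - j16.88 V
  V3 = 12·(cos(-95.1°) + j·sin(-95.1°)) = -1.067 - j11.95 V
Step 2 — Sum components: V_total = -15.79 + j109.2 V.
Step 3 — Convert to polar: |V_total| = 110.3 V, ∠V_total = 98.2°.

V_total = 110.3∠98.2° V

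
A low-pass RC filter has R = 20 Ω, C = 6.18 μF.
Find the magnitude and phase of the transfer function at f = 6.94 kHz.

Step 1 — Angular frequency: ω = 2π·6940 = 4.361e+04 rad/s.
Step 2 — Transfer function: H(jω) = 1/(1 + jωRC).
Step 3 — Denominator: 1 + jωRC = 1 + j·4.361e+04·20·6.18e-06 = 1 + j5.39.
Step 4 — H = 0.03328 - j0.1794.
Step 5 — Magnitude: |H| = 0.1824 (-14.8 dB); phase: φ = -79.5°.

|H| = 0.1824 (-14.8 dB), φ = -79.5°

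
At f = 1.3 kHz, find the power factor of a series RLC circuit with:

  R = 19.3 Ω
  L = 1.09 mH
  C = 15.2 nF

Step 1 — Angular frequency: ω = 2π·f = 2π·1300 = 8168 rad/s.
Step 2 — Component impedances:
  R: Z = R = 19.3 Ω
  L: Z = jωL = j·8168·0.00109 = 0 + j8.903 Ω
  C: Z = 1/(jωC) = -j/(ω·C) = 0 - j8054 Ω
Step 3 — Series combination: Z_total = R + L + C = 19.3 - j8045 Ω = 8046∠-89.9° Ω.
Step 4 — Power factor: PF = cos(φ) = Re(Z)/|Z| = 19.3/8046 = 0.002399.
Step 5 — Type: Im(Z) = -8045 ⇒ leading (phase φ = -89.9°).

PF = 0.002399 (leading, φ = -89.9°)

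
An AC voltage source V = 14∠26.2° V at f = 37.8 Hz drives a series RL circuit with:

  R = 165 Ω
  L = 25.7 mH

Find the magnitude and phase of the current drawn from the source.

Step 1 — Angular frequency: ω = 2π·f = 2π·37.8 = 237.5 rad/s.
Step 2 — Component impedances:
  R: Z = R = 165 Ω
  L: Z = jωL = j·237.5·0.0257 = 0 + j6.104 Ω
Step 3 — Series combination: Z_total = R + L = 165 + j6.104 Ω = 165.1∠2.1° Ω.
Step 4 — Source phasor: V = 14∠26.2° V = 12.56 + j6.181 V.
Step 5 — Ohm's law: I = V / Z_total = (12.56 + j6.181) / (165 + j6.104) = 0.07741 + j0.0346 A.
Step 6 — Convert to polar: |I| = 0.08479 A, ∠I = 24.1°.

I = 0.08479∠24.1° A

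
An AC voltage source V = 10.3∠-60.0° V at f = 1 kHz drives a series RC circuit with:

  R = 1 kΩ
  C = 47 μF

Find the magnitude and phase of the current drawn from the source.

Step 1 — Angular frequency: ω = 2π·f = 2π·1000 = 6283 rad/s.
Step 2 — Component impedances:
  R: Z = R = 1000 Ω
  C: Z = 1/(jωC) = -j/(ω·C) = 0 - j3.386 Ω
Step 3 — Series combination: Z_total = R + C = 1000 - j3.386 Ω = 1000∠-0.2° Ω.
Step 4 — Source phasor: V = 10.3∠-60.0° V = 5.15 - j8.92 V.
Step 5 — Ohm's law: I = V / Z_total = (5.15 - j8.92) / (1000 - j3.386) = 0.00518 - j0.008903 A.
Step 6 — Convert to polar: |I| = 0.0103 A, ∠I = -59.8°.

I = 0.0103∠-59.8° A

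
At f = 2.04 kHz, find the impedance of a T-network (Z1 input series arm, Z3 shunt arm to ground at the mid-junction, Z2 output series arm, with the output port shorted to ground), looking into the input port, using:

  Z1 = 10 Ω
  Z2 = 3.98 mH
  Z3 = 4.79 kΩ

Step 1 — Angular frequency: ω = 2π·f = 2π·2040 = 1.282e+04 rad/s.
Step 2 — Component impedances:
  Z1: Z = R = 10 Ω
  Z2: Z = jωL = j·1.282e+04·0.00398 = 0 + j51.01 Ω
  Z3: Z = R = 4790 Ω
Step 3 — With the output port shorted to ground, the output series arm Z2 runs from the junction to ground; the shunt arm Z3 also runs from the junction to ground. They appear in parallel: Z3 || Z2 = 0.5433 + j51.01 Ω.
Step 4 — Series with input arm Z1: Z_in = Z1 + (Z3 || Z2) = 10.54 + j51.01 Ω = 52.09∠78.3° Ω.

Z = 10.54 + j51.01 Ω = 52.09∠78.3° Ω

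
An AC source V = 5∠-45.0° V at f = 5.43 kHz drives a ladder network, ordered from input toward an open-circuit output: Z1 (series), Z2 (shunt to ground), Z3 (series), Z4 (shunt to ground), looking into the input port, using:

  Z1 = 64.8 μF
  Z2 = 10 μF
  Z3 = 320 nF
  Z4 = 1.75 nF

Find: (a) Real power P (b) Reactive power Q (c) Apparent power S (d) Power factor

Step 1 — Angular frequency: ω = 2π·f = 2π·5430 = 3.412e+04 rad/s.
Step 2 — Component impedances:
  Z1: Z = 1/(jωC) = -j/(ω·C) = 0 - j0.4523 Ω
  Z2: Z = 1/(jωC) = -j/(ω·C) = 0 - j2.931 Ω
  Z3: Z = 1/(jωC) = -j/(ω·C) = 0 - j91.59 Ω
  Z4: Z = 1/(jωC) = -j/(ω·C) = 0 - j1.675e+04 Ω
Step 3 — Ladder network (open output): work backward from the far end, alternating series and parallel combinations. Z_in = 0 - j3.383 Ω = 3.383∠-90.0° Ω.
Step 4 — Source phasor: V = 5∠-45.0° V = 3.536 - j3.536 V.
Step 5 — Current: I = V / Z = 1.045 + j1.045 A = 1.478∠45.0° A.
Step 6 — Complex power: S = V·I* = 0 - j7.39 VA.
Step 7 — Real power: P = Re(S) = 0 W.
Step 8 — Reactive power: Q = Im(S) = -7.39 VAR.
Step 9 — Apparent power: |S| = 7.39 VA.
Step 10 — Power factor: PF = P/|S| = 0 (leading).

(a) P = 0 W  (b) Q = -7.39 VAR  (c) S = 7.39 VA  (d) PF = 0 (leading)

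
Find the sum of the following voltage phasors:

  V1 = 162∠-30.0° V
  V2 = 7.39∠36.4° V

Step 1 — Convert each phasor to rectangular form:
  V1 = 162·(cos(-30.0°) + j·sin(-30.0°)) = 140.3 - j81 V
  V2 = 7.39·(cos(36.4°) + j·sin(36.4°)) = 5.948 + j4.385 V
Step 2 — Sum components: V_total = 146.2 - j76.61 V.
Step 3 — Convert to polar: |V_total| = 165.1 V, ∠V_total = -27.6°.

V_total = 165.1∠-27.6° V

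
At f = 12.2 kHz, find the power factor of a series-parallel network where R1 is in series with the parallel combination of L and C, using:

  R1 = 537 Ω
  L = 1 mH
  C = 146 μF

Step 1 — Angular frequency: ω = 2π·f = 2π·1.22e+04 = 7.665e+04 rad/s.
Step 2 — Component impedances:
  R1: Z = R = 537 Ω
  L: Z = jωL = j·7.665e+04·0.001 = 0 + j76.65 Ω
  C: Z = 1/(jωC) = -j/(ω·C) = 0 - j0.08935 Ω
Step 3 — Parallel branch: L || C = 1/(1/L + 1/C) = 0 - j0.08946 Ω.
Step 4 — Series with R1: Z_total = R1 + (L || C) = 537 - j0.08946 Ω = 537∠-0.0° Ω.
Step 5 — Power factor: PF = cos(φ) = Re(Z)/|Z| = 537/537 = 1.
Step 6 — Type: Im(Z) = -0.08946 ⇒ leading (phase φ = -0.0°).

PF = 1 (leading, φ = -0.0°)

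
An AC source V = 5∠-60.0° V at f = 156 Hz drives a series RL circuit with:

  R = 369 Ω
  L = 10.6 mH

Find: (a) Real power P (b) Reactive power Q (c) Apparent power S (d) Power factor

Step 1 — Angular frequency: ω = 2π·f = 2π·156 = 980.2 rad/s.
Step 2 — Component impedances:
  R: Z = R = 369 Ω
  L: Z = jωL = j·980.2·0.0106 = 0 + j10.39 Ω
Step 3 — Series combination: Z_total = R + L = 369 + j10.39 Ω = 369.1∠1.6° Ω.
Step 4 — Source phasor: V = 5∠-60.0° V = 2.5 - j4.33 V.
Step 5 — Current: I = V / Z = 0.00644 - j0.01192 A = 0.01354∠-61.6° A.
Step 6 — Complex power: S = V·I* = 0.0677 + j0.001906 VA.
Step 7 — Real power: P = Re(S) = 0.0677 W.
Step 8 — Reactive power: Q = Im(S) = 0.001906 VAR.
Step 9 — Apparent power: |S| = 0.06772 VA.
Step 10 — Power factor: PF = P/|S| = 0.9996 (lagging).

(a) P = 0.0677 W  (b) Q = 0.001906 VAR  (c) S = 0.06772 VA  (d) PF = 0.9996 (lagging)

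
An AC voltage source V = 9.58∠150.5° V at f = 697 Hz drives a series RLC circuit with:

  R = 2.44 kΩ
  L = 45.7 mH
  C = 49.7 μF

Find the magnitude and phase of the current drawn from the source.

Step 1 — Angular frequency: ω = 2π·f = 2π·697 = 4379 rad/s.
Step 2 — Component impedances:
  R: Z = R = 2440 Ω
  L: Z = jωL = j·4379·0.0457 = 0 + j200.1 Ω
  C: Z = 1/(jωC) = -j/(ω·C) = 0 - j4.594 Ω
Step 3 — Series combination: Z_total = R + L + C = 2440 + j195.5 Ω = 2448∠4.6° Ω.
Step 4 — Source phasor: V = 9.58∠150.5° V = -8.338 + j4.717 V.
Step 5 — Ohm's law: I = V / Z_total = (-8.338 + j4.717) / (2440 + j195.5) = -0.003241 + j0.002193 A.
Step 6 — Convert to polar: |I| = 0.003914 A, ∠I = 145.9°.

I = 0.003914∠145.9° A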